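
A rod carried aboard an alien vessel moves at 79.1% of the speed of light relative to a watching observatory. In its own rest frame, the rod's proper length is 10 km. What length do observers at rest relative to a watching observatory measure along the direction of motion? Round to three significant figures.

Lorentz factor: γ = (1 − 0.625681)^(−1/2) = 1.6345.
Along the direction of motion the measured length is L₀/γ = 10/1.6345 = 6.12 km.

6.12 km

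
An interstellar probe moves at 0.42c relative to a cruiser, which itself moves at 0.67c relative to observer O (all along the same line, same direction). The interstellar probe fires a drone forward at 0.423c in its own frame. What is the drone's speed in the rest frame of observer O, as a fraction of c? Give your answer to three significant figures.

0.937c

Apply u = (u'+v)/(1+u'v) twice. Drone in the cruiser frame: (0.423+0.42)/(1+0.423·0.42) = 0.843/1.17766 = 0.71583c.
That velocity, transformed to the rest frame of observer O: (0.71583+0.67)/(1+0.71583·0.67) = 1.38583/1.4796061 = 0.93662c.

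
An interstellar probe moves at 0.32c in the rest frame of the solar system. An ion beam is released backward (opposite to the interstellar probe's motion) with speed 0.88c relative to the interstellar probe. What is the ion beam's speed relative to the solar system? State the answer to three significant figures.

0.780c

In units of c, u = (u' + v)/(1 + u'v) with u' = −0.88 and v = 0.32.
Numerator: −0.88 + 0.32 = −0.56. Denominator: 1 + (−0.88)(0.32) = 0.7184.
u = −0.56/0.7184 = −0.77951, so the speed is 0.780c.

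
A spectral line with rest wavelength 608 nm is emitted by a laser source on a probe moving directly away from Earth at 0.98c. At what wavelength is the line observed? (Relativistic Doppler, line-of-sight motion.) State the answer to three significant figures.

Relativistic Doppler for wavelength: λ_obs = λ_src · √((1+β)/(1−β)).
With β = 0.98: factor = √(1.98/0.02) = 9.9499.
λ_obs = 608 × 9.9499 = 6050 nm.

6050 nm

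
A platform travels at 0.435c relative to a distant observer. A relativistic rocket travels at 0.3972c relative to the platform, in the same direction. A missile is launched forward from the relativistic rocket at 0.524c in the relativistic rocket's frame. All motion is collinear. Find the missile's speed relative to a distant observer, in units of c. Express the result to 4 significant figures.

Apply u = (u'+v)/(1+u'v) twice. Missile in the platform frame: (0.524+0.3972)/(1+0.524·0.3972) = 0.9212/1.2081328 = 0.7625c.
That velocity, transformed to the rest frame of a distant observer: (0.7625+0.435)/(1+0.7625·0.435) = 1.1975/1.3316875 = 0.89923c.

0.8992c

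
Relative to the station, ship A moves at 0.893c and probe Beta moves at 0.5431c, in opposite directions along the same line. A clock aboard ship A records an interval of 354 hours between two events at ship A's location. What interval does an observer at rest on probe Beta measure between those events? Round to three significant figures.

The velocity of ship A relative to probe Beta is (0.893 + 0.5431)c / (1 + 0.893×0.5431) = 0.96708c; relative speed 0.96708c.
γ for this relative speed: γ = 1/√(1 − 0.935244) = 3.9297.
The clock on ship A records proper time, so probe Beta measures Δt = γΔτ = 3.9297 × 354 = 1390 hours.

1390 hours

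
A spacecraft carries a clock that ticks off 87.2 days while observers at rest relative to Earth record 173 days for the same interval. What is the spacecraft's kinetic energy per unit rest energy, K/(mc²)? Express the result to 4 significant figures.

From Δt = γΔτ: γ = 173/87.2 = 1.98394.
K/(mc²) = γ − 1 = 1.98394 − 1 = 0.9839.

0.9839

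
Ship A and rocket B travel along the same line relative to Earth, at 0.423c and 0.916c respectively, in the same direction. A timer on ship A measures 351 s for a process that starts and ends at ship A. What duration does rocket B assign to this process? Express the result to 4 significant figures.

591.4 s

The velocity of ship A relative to rocket B is (0.423 − 0.916)c / (1 − 0.423×0.916) = −0.80486c; relative speed 0.80486c.
γ for this relative speed: γ = 1/√(1 − 0.6478) = 1.685.
The clock on ship A records proper time, so rocket B measures Δt = γΔτ = 1.685 × 351 = 591.4 s.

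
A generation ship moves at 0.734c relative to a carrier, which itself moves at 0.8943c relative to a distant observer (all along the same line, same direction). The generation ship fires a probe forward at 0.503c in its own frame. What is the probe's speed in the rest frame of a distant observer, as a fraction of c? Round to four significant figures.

Apply u = (u'+v)/(1+u'v) twice. Probe in the carrier frame: (0.503+0.734)/(1+0.503·0.734) = 1.237/1.369202 = 0.90345c.
That velocity, transformed to the rest frame of a distant observer: (0.90345+0.8943)/(1+0.90345·0.8943) = 1.79775/1.807955335 = 0.99436c.

0.9944c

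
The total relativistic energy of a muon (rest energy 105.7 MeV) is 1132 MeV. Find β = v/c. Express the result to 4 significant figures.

0.9956

Total energy E = γmc² gives γ = 1132/105.7 = 10.71.
Hence β = √(1 − 1/γ²) = √(1 − 0.00871808) = √0.99128192 = 0.9956.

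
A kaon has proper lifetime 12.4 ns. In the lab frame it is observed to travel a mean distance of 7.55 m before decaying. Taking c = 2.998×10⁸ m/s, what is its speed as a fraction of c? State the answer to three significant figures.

0.897c

Let x = d/(cτ) = 7.550 m / (2.998×10⁸ m/s × 1.240×10^-8 s) = 2.0309. Since d = βγcτ, x = βγ = β/√(1−β²).
Solving: β² = x²/(1+x²) = 4.12455/5.12455 = 0.804861, so β = 0.897.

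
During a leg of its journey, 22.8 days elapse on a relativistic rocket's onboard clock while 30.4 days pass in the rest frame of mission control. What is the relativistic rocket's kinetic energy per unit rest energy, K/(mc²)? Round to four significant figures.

0.3333

The time-dilation ratio gives γ = 30.4/22.8 = 1.33333.
Since K = (γ−1)mc², K/(mc²) = 1.33333 − 1 = 0.3333.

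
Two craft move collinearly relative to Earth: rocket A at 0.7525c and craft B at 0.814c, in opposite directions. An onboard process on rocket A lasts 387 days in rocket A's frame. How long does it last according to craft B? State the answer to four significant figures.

Speed of rocket A in craft B's frame: u = (v_A + v_B)/(1 + v_A v_B/c²) = (0.7525 + 0.814)/(1 + 0.7525×0.814) = 1.5665/1.612535 = 0.97145; |u| = 0.97145c.
γ for this relative speed: γ = 1/√(1 − 0.943715) = 4.2151.
Rocket A's interval is proper; time dilation gives Δt_B = γΔτ = 4.2151 × 387 days = 1631 days.

1631 days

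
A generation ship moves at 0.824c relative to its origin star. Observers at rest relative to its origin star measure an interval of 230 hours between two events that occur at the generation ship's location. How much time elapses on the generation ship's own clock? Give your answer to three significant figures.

130 hours

With β = 0.824, γ = 1/√(1 − 0.824²) = 1/√0.321024 = 1.7649.
The moving clock records proper time: Δτ = Δt/γ = 230/1.7649 = 130 hours.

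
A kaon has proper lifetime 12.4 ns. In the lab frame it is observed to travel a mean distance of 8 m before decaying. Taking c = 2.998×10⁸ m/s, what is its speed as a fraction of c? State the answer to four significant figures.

0.9069c

Let x = d/(cτ) = 8.000 m / (2.998×10⁸ m/s × 1.240×10^-8 s) = 2.152. Since d = βγcτ, x = βγ = β/√(1−β²).
Solving: β² = x²/(1+x²) = 4.6311/5.6311 = 0.822415, so β = 0.9069.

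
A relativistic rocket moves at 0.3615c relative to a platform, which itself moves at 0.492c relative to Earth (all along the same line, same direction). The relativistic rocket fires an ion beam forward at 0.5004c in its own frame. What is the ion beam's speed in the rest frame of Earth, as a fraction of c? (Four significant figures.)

0.8990c

First combine the ion beam and relativistic rocket (S''→S'): u₁ = (0.5004 + 0.3615)/(1 + 0.5004×0.3615) = 0.8619/1.1808946 = 0.72987.
Then combine with the platform (S'→S): u = (0.72987 + 0.492)/(1 + 0.72987×0.492) = 1.22187/1.35909604 = 0.89903.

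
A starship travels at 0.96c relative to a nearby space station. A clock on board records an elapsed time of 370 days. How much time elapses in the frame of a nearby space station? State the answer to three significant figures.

1320 days

γ = 1/√(1 − β²) = 1/√(1 − 0.9216) = 1/√0.0784 = 1/0.28 = 3.5714.
The onboard clock measures proper time, so the interval in the rest frame of a nearby space station is dilated: Δt = γ·Δτ = 3.5714 × 370 days = 1320 days.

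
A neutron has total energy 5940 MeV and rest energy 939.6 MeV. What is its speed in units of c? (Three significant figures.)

γ = E/(mc²) = 5940/939.6 = 6.3218.
β = √(1 − 1/γ²) = √(1 − 0.0250218) = √0.9749782 = 0.987.

0.987c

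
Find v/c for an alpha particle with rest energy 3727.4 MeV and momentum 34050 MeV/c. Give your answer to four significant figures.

pc/(mc²) = 34050/3727.4 = 9.1351 = βγ = β/√(1−β²).
So β² = x²/(1 + x²) with x = 9.1351: x² = 83.4501, β² = 83.4501/84.4501 = 0.988159, β = 0.9941.

0.9941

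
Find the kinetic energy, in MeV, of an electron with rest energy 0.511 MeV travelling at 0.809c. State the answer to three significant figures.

0.358 MeV

γ = 1/√(1 − β²) = 1/√(1 − 0.654481) = 1/√0.345519 = 1/0.587809 = 1.70123.
Kinetic energy: K = (γ − 1)mc² = (1.70123 − 1) × 0.511 MeV = 0.70123 × 0.511 = 0.358 MeV.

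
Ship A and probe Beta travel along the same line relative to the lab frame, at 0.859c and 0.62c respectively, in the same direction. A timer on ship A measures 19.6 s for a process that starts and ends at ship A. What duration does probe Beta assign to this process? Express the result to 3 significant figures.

22.8 s

The velocity of ship A relative to probe Beta is (0.859 − 0.62)c / (1 − 0.859×0.62) = 0.51132c; relative speed 0.51132c.
γ for this relative speed: γ = 1/√(1 − 0.261448) = 1.1636.
The clock on ship A records proper time, so probe Beta measures Δt = γΔτ = 1.1636 × 19.6 = 22.8 s.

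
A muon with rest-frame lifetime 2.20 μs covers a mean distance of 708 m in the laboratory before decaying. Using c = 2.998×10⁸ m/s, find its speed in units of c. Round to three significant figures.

0.732c

Lab distance = (lab lifetime)·v = γτ·βc, so βγ = d/(cτ) = 708.0/(2.998×10⁸ × 2.200×10^-6) = 1.0734.
With βγ = 1.0734: γ² = 1 + (βγ)² = 2.15219, and β = (βγ)/γ = 1.0734/1.46703 = 0.732.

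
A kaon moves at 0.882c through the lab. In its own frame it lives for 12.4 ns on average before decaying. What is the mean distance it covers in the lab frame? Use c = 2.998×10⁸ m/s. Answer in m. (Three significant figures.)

6.96 m

β² = 0.777924, so γ = 1/√0.222076 = 2.122.
Lab-frame lifetime: Δt = γτ = 2.122 × 12.4 ns = 26.313 ns.
Distance: d = vΔt = 0.882 × 2.998×10⁸ m/s × 2.6313×10^-8 s = 6.96 m.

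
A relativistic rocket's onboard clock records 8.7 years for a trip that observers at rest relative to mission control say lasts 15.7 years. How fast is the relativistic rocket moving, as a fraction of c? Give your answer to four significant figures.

γ = Δt/Δτ = 15.7/8.7 = 1.8046.
β = √(1 − 1/γ²) = √(1 − 0.30707) = √0.69293 = 0.8324.

0.8324c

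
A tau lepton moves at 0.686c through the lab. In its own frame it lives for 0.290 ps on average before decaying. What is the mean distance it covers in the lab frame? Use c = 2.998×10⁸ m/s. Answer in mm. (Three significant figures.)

0.0820 mm

Lorentz factor: γ = (1 − 0.470596)^(−1/2) = 1.3744.
Lab-frame lifetime: Δt = γτ = 1.3744 × 0.290 ps = 0.39858 ps.
Distance: d = vΔt = 0.686 × 2.998×10⁸ m/s × 3.9858×10^-13 s = 8.20×10^-5 m = 0.0820 mm.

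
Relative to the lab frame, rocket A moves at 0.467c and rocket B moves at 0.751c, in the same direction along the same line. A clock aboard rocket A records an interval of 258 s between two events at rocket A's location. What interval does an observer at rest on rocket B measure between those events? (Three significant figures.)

Speed of rocket A in rocket B's frame: u = (v_A − v_B)/(1 − v_A v_B/c²) = (0.467 − 0.751)/(1 − 0.467×0.751) = −0.284/0.649283 = −0.43741; |u| = 0.43741c.
At |u| = 0.43741c, γ = (1 − 0.191328)^(−1/2) = 1.112.
The clock on rocket A records proper time, so rocket B measures Δt = γΔτ = 1.112 × 258 = 287 s.

287 s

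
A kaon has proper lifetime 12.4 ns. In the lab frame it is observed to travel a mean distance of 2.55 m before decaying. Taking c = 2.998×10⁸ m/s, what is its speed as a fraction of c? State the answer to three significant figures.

0.566c

d = βγcτ ⇒ βγ = d/(cτ) = 2.550 m / (3.71752 m) = 0.68594.
β = (βγ)/√(1+(βγ)²) = 0.68594/√1.470514 = 0.566.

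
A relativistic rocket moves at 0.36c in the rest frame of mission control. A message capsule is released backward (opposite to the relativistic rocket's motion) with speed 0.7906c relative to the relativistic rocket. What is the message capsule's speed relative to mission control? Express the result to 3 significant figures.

0.602c

In units of c, u = (u' + v)/(1 + u'v) with u' = −0.7906 and v = 0.36.
Numerator: −0.7906 + 0.36 = −0.4306. Denominator: 1 + (−0.7906)(0.36) = 0.715384.
u = −0.4306/0.715384 = −0.60191, so the speed is 0.602c.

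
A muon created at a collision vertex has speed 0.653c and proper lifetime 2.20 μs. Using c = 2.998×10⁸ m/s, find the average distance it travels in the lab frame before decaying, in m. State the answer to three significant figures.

γ = 1/√(1 − β²) = 1/√(1 − 0.426409) = 1/√0.573591 = 1/0.757358 = 1.3204.
Lab-frame lifetime: Δt = γτ = 1.3204 × 2.20 μs = 2.9049 μs.
Distance: d = vΔt = 0.653 × 2.998×10⁸ m/s × 2.9049×10^-6 s = 569 m.

569 m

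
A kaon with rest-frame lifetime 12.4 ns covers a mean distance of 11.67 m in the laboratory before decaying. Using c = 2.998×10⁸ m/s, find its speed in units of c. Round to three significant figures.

0.953c

Let x = d/(cτ) = 11.67 m / (2.998×10⁸ m/s × 1.240×10^-8 s) = 3.1392. Since d = βγcτ, x = βγ = β/√(1−β²).
Solving: β² = x²/(1+x²) = 9.85458/10.85458 = 0.907873, so β = 0.953.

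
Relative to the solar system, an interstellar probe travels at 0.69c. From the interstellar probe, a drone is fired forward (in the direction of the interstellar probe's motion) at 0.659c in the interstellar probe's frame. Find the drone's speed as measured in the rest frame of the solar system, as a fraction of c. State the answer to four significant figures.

Relativistic velocity addition: u = (u' + v)/(1 + u'v/c²), with u' = 0.659c and v = 0.69c.
Numerator: 0.659 + 0.69 = 1.349. Denominator: 1 + (0.659)(0.69) = 1.45471.
u = 1.349/1.45471 = 0.92733, so the speed is 0.9273c.

0.9273c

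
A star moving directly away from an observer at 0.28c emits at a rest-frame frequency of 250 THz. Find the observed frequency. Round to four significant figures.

187.5 THz

Relativistic Doppler (source moving away): f_obs = f_src · √((1−β)/(1+β)).
With β = 0.28: factor = √(0.72/1.28) = 0.75.
f_obs = 250 × 0.75 = 187.5 THz.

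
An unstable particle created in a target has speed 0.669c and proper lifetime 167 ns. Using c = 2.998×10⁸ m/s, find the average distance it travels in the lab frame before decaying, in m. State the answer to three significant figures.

γ = 1/√(1 − β²) = 1/√(1 − 0.447561) = 1/√0.552439 = 1/0.743262 = 1.3454.
Lab-frame lifetime: Δt = γτ = 1.3454 × 167 ns = 224.68 ns.
Distance: d = vΔt = 0.669 × 2.998×10⁸ m/s × 2.2468×10^-7 s = 45.1 m.

45.1 m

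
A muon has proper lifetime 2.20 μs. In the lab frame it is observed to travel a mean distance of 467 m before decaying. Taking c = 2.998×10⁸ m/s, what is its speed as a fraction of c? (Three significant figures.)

Lab distance = (lab lifetime)·v = γτ·βc, so βγ = d/(cτ) = 467.0/(2.998×10⁸ × 2.200×10^-6) = 0.70805.
With βγ = 0.70805: γ² = 1 + (βγ)² = 1.501335, and β = (βγ)/γ = 0.70805/1.22529 = 0.578.

0.578c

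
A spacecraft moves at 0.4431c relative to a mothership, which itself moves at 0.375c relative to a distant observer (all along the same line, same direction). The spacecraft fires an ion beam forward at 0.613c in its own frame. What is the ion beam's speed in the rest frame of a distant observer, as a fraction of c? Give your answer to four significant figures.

Apply u = (u'+v)/(1+u'v) twice. Ion beam in the mothership frame: (0.613+0.4431)/(1+0.613·0.4431) = 1.0561/1.2716203 = 0.83052c.
That velocity, transformed to the rest frame of a distant observer: (0.83052+0.375)/(1+0.83052·0.375) = 1.20552/1.311445 = 0.91923c.

0.9192c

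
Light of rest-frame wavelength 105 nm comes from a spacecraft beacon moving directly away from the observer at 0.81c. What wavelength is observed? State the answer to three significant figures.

324 nm

Relativistic Doppler for wavelength: λ_obs = λ_src · √((1+β)/(1−β)).
With β = 0.81: factor = √(1.81/0.19) = 3.0865.
λ_obs = 105 × 3.0865 = 324 nm.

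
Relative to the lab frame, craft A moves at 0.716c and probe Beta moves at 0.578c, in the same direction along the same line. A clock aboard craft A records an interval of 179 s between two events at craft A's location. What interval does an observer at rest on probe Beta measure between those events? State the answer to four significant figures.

184.2 s

Speed of craft A in probe Beta's frame: u = (v_A − v_B)/(1 − v_A v_B/c²) = (0.716 − 0.578)/(1 − 0.716×0.578) = 0.138/0.586152 = 0.23543; |u| = 0.23543c.
γ for this relative speed: γ = 1/√(1 − 0.0554273) = 1.0289.
The clock on craft A records proper time, so probe Beta measures Δt = γΔτ = 1.0289 × 179 = 184.2 s.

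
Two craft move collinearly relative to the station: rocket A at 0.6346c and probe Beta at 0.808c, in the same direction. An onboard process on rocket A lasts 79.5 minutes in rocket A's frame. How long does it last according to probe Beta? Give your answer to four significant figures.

The velocity of rocket A relative to probe Beta is (0.6346 − 0.808)c / (1 − 0.6346×0.808) = −0.35588c; relative speed 0.35588c.
γ for this relative speed: γ = 1/√(1 − 0.126651) = 1.0701.
Rocket A's interval is proper; time dilation gives Δt_B = γΔτ = 1.0701 × 79.5 minutes = 85.07 minutes.

85.07 minutes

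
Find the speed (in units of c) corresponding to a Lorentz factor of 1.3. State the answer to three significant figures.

0.639c

β = √(1 − 1/γ²) = √(1 − 1/1.69) = √0.408284 = 0.639.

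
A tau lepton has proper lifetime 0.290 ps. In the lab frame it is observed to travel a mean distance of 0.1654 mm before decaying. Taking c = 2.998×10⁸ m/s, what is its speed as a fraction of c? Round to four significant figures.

Let x = d/(cτ) = 1.654×10^-4 m / (2.998×10⁸ m/s × 2.900×10^-13 s) = 1.9024. Since d = βγcτ, x = βγ = β/√(1−β²).
Solving: β² = x²/(1+x²) = 3.61913/4.61913 = 0.783509, so β = 0.8852.

0.8852c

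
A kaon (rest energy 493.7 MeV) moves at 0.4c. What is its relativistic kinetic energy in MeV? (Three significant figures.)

β² = 0.16, so γ = 1/√0.84 = 1.091089.
Kinetic energy: K = (γ − 1)mc² = (1.091089 − 1) × 493.7 MeV = 0.091089 × 493.7 = 45.0 MeV.

45.0 MeV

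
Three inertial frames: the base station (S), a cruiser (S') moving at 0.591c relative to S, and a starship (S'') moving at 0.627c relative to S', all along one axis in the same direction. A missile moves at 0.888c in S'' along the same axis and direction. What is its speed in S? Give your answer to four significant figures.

0.9930c

Apply u = (u'+v)/(1+u'v) twice. Missile in the cruiser frame: (0.888+0.627)/(1+0.888·0.627) = 1.515/1.556776 = 0.97317c.
That velocity, transformed to the rest frame of the base station: (0.97317+0.591)/(1+0.97317·0.591) = 1.56417/1.57514347 = 0.99303c.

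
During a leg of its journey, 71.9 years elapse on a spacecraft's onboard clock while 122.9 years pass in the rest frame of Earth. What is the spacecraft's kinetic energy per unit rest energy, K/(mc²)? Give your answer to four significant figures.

0.7093

From Δt = γΔτ: γ = 122.9/71.9 = 1.70932.
K/(mc²) = γ − 1 = 1.70932 − 1 = 0.7093.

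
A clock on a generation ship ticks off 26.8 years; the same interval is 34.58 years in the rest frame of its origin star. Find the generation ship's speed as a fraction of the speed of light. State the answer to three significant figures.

γ = Δt/Δτ = 34.58/26.8 = 1.2903.
β = √(1 − 1/γ²) = √(1 − 0.600646) = √0.399354 = 0.632.

0.632c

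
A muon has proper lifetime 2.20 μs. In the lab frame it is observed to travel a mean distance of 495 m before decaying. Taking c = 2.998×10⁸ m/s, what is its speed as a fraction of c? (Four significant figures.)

0.6003c

Lab distance = (lab lifetime)·v = γτ·βc, so βγ = d/(cτ) = 495.0/(2.998×10⁸ × 2.200×10^-6) = 0.7505.
With βγ = 0.7505: γ² = 1 + (βγ)² = 1.56325, and β = (βγ)/γ = 0.7505/1.2503 = 0.6003.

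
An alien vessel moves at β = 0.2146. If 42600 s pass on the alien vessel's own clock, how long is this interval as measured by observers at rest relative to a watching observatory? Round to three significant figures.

β² = 0.04605316, so γ = 1/√0.95394684 = 1.0239.
The onboard clock measures proper time, so the interval in the rest frame of a watching observatory is dilated: Δt = γ·Δτ = 1.0239 × 42600 s = 43600 s.

43600 s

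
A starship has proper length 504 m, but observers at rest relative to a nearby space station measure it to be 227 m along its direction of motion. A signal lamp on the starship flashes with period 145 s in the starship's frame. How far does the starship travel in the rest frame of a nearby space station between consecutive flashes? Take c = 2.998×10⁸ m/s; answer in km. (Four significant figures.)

8.617×10^7 km

Length contraction gives γ = L₀/L = 504/227 = 2.22026.
β = √(1 − 1/γ²) = 0.89283. Lab-frame period = γτ = 2.22026×145 s = 321.94 s. Distance = βc × γτ = 0.89283 × 2.998×10⁸ m/s × 321.94 s = 8.6174×10^10 m = 8.617×10^7 km.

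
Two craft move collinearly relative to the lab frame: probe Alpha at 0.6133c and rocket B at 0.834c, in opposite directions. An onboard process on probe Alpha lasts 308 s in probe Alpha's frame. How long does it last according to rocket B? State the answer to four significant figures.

1068 s

Speed of probe Alpha in rocket B's frame: u = (v_A + v_B)/(1 + v_A v_B/c²) = (0.6133 + 0.834)/(1 + 0.6133×0.834) = 1.4473/1.5114922 = 0.95753; |u| = 0.95753c.
γ for this relative speed: γ = 1/√(1 − 0.916864) = 3.4682.
Probe Alpha's interval is proper; time dilation gives Δt_B = γΔτ = 3.4682 × 308 s = 1068 s.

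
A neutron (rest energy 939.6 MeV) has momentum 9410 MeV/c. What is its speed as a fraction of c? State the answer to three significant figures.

0.995c

pc/(mc²) = 9410/939.6 = 10.015 = βγ = β/√(1−β²).
So β² = x²/(1 + x²) with x = 10.015: x² = 100.3, β² = 100.3/101.3 = 0.990128, β = 0.995.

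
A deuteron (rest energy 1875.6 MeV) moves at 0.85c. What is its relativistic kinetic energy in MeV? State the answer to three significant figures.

1680 MeV

Lorentz factor: γ = (1 − 0.7225)^(−1/2) = 1.89832.
Kinetic energy: K = (γ − 1)mc² = (1.89832 − 1) × 1875.6 MeV = 0.89832 × 1875.6 = 1680 MeV.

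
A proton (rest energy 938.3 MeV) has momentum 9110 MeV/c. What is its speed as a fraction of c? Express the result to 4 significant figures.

pc/(mc²) = 9110/938.3 = 9.709 = βγ = β/√(1−β²).
So β² = x²/(1 + x²) with x = 9.709: x² = 94.2647, β² = 94.2647/95.2647 = 0.989503, β = 0.9947.

0.9947c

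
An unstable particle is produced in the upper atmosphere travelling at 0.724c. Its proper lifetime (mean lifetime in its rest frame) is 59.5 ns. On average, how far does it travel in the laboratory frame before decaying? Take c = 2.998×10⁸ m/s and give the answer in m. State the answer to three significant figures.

18.7 m

With β = 0.724, γ = 1/√(1 − 0.724²) = 1/√0.475824 = 1.4497.
Lab-frame lifetime: Δt = γτ = 1.4497 × 59.5 ns = 86.257 ns.
Distance: d = vΔt = 0.724 × 2.998×10⁸ m/s × 8.6257×10^-8 s = 18.7 m.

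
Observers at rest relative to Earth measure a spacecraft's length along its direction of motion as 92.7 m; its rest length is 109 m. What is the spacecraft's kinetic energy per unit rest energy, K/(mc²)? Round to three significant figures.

0.176

From L = L₀/γ: γ = 109/92.7 = 1.17584.
Since K = (γ−1)mc², K/(mc²) = 1.17584 − 1 = 0.176.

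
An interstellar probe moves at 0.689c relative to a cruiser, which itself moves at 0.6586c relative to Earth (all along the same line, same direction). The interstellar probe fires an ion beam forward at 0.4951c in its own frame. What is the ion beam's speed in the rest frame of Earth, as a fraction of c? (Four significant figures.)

0.9747c

Compose velocities in two stages. Stage 1 (into S'): u₁ = (0.4951+0.689)/(1+0.4951×0.689) = 0.88292.
Stage 2 (into S): u = (0.88292+0.6586)/(1+0.88292×0.6586) = 0.97473, so the speed is 0.9747c.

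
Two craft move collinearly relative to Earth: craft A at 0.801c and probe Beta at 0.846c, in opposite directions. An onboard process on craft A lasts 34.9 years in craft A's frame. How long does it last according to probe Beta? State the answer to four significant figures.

183.4 years

Transform craft A's velocity into probe Beta's frame: (0.801 + 0.846)/(1 + 0.801·0.846) = 1.647/1.677646, so the relative speed is 0.98173c.
γ for this relative speed: γ = 1/√(1 − 0.963794) = 5.2554.
Craft A's interval is proper; time dilation gives Δt_B = γΔτ = 5.2554 × 34.9 years = 183.4 years.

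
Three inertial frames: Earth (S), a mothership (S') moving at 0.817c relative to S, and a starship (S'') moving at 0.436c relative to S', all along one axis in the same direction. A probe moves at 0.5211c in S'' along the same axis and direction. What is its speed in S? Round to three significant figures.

0.975c

Compose velocities in two stages. Stage 1 (into S'): u₁ = (0.5211+0.436)/(1+0.5211×0.436) = 0.77991.
Stage 2 (into S): u = (0.77991+0.817)/(1+0.77991×0.817) = 0.9754, so the speed is 0.975c.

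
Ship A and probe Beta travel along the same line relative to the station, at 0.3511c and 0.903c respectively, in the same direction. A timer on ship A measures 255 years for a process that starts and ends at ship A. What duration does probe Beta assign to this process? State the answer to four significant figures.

Transform ship A's velocity into probe Beta's frame: (0.3511 − 0.903)/(1 − 0.3511·0.903) = −0.5519/0.6829567, so the relative speed is 0.8081c.
γ for this relative speed: γ = 1/√(1 − 0.653026) = 1.6977.
The clock on ship A records proper time, so probe Beta measures Δt = γΔτ = 1.6977 × 255 = 432.9 years.

432.9 years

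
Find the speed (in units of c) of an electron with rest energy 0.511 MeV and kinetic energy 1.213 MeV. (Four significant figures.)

0.9551c

γ = 1 + K/(mc²) = 1 + 1.213/0.511 = 3.3738.
β = √(1 − 1/γ²) = √(1 − 0.087854) = √0.912146 = 0.9551.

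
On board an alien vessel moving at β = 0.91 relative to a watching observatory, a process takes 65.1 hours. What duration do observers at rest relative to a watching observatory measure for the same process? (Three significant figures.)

β² = 0.8281, so γ = 1/√0.1719 = 2.4119.
The onboard clock measures proper time, so the interval in the rest frame of a watching observatory is dilated: Δt = γ·Δτ = 2.4119 × 65.1 hours = 157 hours.

157 hours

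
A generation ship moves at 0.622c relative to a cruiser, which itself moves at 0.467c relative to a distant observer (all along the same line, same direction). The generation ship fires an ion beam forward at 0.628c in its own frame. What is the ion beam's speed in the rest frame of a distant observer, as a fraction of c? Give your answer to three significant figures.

0.962c

Compose velocities in two stages. Stage 1 (into S'): u₁ = (0.628+0.622)/(1+0.628×0.622) = 0.89888.
Stage 2 (into S): u = (0.89888+0.467)/(1+0.89888×0.467) = 0.96204, so the speed is 0.962c.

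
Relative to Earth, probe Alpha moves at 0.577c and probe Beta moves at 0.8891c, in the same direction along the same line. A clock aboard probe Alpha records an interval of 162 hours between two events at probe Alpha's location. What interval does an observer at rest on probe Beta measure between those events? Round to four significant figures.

The velocity of probe Alpha relative to probe Beta is (0.577 − 0.8891)c / (1 − 0.577×0.8891) = −0.64088c; relative speed 0.64088c.
At |u| = 0.64088c, γ = (1 − 0.410727)^(−1/2) = 1.3027.
Probe Alpha's interval is proper; time dilation gives Δt_B = γΔτ = 1.3027 × 162 hours = 211.0 hours.

211.0 hours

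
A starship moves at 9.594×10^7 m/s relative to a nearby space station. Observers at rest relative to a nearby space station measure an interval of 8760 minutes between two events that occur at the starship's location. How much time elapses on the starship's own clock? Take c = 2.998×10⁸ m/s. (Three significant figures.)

β = v/c = (9.594×10^7 m/s)/(2.998×10⁸ m/s) = 0.320013.
Lorentz factor: γ = (1 − 0.1024083)^(−1/2) = 1.0555.
The starship's clock runs slow as seen from a nearby space station, so Δτ = Δt/γ = 8760/1.0555 = 8300 minutes.

8300 minutes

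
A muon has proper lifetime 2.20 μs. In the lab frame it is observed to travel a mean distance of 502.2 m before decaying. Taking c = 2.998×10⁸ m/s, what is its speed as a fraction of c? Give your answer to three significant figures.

0.606c

d = βγcτ ⇒ βγ = d/(cτ) = 502.2 m / (659.56 m) = 0.76142.
β = (βγ)/√(1+(βγ)²) = 0.76142/√1.57976 = 0.606.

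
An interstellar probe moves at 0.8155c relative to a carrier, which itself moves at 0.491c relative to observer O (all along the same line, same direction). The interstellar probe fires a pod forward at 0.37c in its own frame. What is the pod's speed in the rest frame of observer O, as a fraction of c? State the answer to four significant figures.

Compose velocities in two stages. Stage 1 (into S'): u₁ = (0.37+0.8155)/(1+0.37×0.8155) = 0.91071.
Stage 2 (into S): u = (0.91071+0.491)/(1+0.91071×0.491) = 0.96859, so the speed is 0.9686c.

0.9686c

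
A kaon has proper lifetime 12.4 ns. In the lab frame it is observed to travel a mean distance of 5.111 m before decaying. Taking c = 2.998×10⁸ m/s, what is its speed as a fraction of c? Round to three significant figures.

0.809c

Let x = d/(cτ) = 5.111 m / (2.998×10⁸ m/s × 1.240×10^-8 s) = 1.3748. Since d = βγcτ, x = βγ = β/√(1−β²).
Solving: β² = x²/(1+x²) = 1.89008/2.89008 = 0.653989, so β = 0.809.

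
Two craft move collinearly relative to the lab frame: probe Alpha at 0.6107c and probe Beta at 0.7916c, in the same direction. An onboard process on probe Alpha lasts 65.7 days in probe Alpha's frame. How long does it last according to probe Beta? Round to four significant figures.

The velocity of probe Alpha relative to probe Beta is (0.6107 − 0.7916)c / (1 − 0.6107×0.7916) = −0.35019c; relative speed 0.35019c.
At |u| = 0.35019c, γ = (1 − 0.122633)^(−1/2) = 1.0676.
The clock on probe Alpha records proper time, so probe Beta measures Δt = γΔτ = 1.0676 × 65.7 = 70.14 days.

70.14 days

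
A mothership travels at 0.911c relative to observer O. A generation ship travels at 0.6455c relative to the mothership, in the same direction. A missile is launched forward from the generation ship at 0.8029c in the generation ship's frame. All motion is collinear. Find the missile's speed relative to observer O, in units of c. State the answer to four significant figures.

Compose velocities in two stages. Stage 1 (into S'): u₁ = (0.8029+0.6455)/(1+0.8029×0.6455) = 0.95398.
Stage 2 (into S): u = (0.95398+0.911)/(1+0.95398×0.911) = 0.99781, so the speed is 0.9978c.

0.9978c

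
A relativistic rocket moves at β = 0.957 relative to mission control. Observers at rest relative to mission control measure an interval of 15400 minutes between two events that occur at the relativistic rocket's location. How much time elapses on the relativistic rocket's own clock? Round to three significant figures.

4470 minutes

With β = 0.957, γ = 1/√(1 − 0.957²) = 1/√0.084151 = 3.4472.
The moving clock records proper time: Δτ = Δt/γ = 15400/3.4472 = 4470 minutes.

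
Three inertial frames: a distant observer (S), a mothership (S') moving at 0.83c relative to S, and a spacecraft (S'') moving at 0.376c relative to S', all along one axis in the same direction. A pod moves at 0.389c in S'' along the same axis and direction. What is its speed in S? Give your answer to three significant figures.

0.964c

First combine the pod and spacecraft (S''→S'): u₁ = (0.389 + 0.376)/(1 + 0.389×0.376) = 0.765/1.146264 = 0.66739.
Then combine with the mothership (S'→S): u = (0.66739 + 0.83)/(1 + 0.66739×0.83) = 1.49739/1.5539337 = 0.96361.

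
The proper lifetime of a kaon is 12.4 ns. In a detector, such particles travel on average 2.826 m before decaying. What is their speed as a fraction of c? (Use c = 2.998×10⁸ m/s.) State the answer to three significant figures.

d = βγcτ ⇒ βγ = d/(cτ) = 2.826 m / (3.71752 m) = 0.76018.
β = (βγ)/√(1+(βγ)²) = 0.76018/√1.577874 = 0.605.

0.605c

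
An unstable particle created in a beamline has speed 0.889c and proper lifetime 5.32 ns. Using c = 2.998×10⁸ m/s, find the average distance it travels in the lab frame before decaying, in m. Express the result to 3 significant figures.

3.10 m

With β = 0.889, γ = 1/√(1 − 0.889²) = 1/√0.209679 = 2.1838.
Lab-frame lifetime: Δt = γτ = 2.1838 × 5.32 ns = 11.618 ns.
Distance: d = vΔt = 0.889 × 2.998×10⁸ m/s × 1.1618×10^-8 s = 3.10 m.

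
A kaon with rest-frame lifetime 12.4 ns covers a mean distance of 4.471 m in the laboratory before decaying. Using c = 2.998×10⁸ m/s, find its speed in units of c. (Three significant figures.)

Let x = d/(cτ) = 4.471 m / (2.998×10⁸ m/s × 1.240×10^-8 s) = 1.2027. Since d = βγcτ, x = βγ = β/√(1−β²).
Solving: β² = x²/(1+x²) = 1.44649/2.44649 = 0.591251, so β = 0.769.

0.769c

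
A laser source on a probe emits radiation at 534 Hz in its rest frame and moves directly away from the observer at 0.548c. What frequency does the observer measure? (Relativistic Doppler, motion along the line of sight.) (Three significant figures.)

289 Hz

Relativistic Doppler (source moving away): f_obs = f_src · √((1−β)/(1+β)).
With β = 0.548: factor = √(0.452/1.548) = 0.54036.
f_obs = 534 × 0.54036 = 289 Hz.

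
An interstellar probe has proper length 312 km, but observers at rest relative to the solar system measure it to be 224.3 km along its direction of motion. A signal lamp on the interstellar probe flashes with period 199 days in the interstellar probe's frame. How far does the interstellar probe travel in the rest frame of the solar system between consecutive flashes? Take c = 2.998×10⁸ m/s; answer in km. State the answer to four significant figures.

γ = L₀/L = 312/224.3 = 1.39099.
β = √(1 − 1/γ²) = 0.6951. Lab-frame period = γτ = 1.39099×199 days = 276.81 days. Distance = βc × γτ = 0.6951 × 2.998×10⁸ m/s × 23916384 s = 4.9840×10^15 m = 4.984×10^12 km.

4.984×10^12 km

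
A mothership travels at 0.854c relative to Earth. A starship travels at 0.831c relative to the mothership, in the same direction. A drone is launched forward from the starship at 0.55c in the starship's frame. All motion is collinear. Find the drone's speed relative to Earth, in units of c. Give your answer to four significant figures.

0.9958c

First combine the drone and starship (S''→S'): u₁ = (0.55 + 0.831)/(1 + 0.55×0.831) = 1.381/1.45705 = 0.94781.
Then combine with the mothership (S'→S): u = (0.94781 + 0.854)/(1 + 0.94781×0.854) = 1.80181/1.80942974 = 0.99579.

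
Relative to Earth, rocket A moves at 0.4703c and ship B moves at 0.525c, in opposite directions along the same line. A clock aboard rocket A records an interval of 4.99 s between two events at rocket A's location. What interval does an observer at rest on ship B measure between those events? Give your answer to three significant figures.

The velocity of rocket A relative to ship B is (0.4703 + 0.525)c / (1 + 0.4703×0.525) = 0.79821c; relative speed 0.79821c.
At |u| = 0.79821c, γ = (1 − 0.637139)^(−1/2) = 1.6601.
Rocket A's interval is proper; time dilation gives Δt_B = γΔτ = 1.6601 × 4.99 s = 8.28 s.

8.28 s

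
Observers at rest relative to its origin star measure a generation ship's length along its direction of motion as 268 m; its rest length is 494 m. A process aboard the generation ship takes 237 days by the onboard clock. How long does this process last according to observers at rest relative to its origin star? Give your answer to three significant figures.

437 days

From L = L₀/γ: γ = 494/268 = 1.84328.
The same γ dilates the second interval: 1.84328 × 237 days = 437 days.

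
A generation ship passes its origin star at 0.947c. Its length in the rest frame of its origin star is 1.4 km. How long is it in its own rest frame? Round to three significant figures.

With β = 0.947, γ = 1/√(1 − 0.947²) = 1/√0.103191 = 3.113.
Proper length: L₀ = γ·L = 3.113 × 1.4 = 4.36 km.

4.36 km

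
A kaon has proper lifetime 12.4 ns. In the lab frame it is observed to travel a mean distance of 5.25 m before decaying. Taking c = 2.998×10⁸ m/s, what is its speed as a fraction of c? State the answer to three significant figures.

Lab distance = (lab lifetime)·v = γτ·βc, so βγ = d/(cτ) = 5.250/(2.998×10⁸ × 1.240×10^-8) = 1.4122.
With βγ = 1.4122: γ² = 1 + (βγ)² = 2.99431, and β = (βγ)/γ = 1.4122/1.73041 = 0.816.

0.816c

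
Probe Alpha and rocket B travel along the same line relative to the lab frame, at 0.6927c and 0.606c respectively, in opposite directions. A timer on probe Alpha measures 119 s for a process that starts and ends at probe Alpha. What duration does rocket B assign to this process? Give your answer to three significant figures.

The velocity of probe Alpha relative to rocket B is (0.6927 + 0.606)c / (1 + 0.6927×0.606) = 0.91472c; relative speed 0.91472c.
γ for this relative speed: γ = 1/√(1 − 0.836713) = 2.4747.
Probe Alpha's interval is proper; time dilation gives Δt_B = γΔτ = 2.4747 × 119 s = 294 s.

294 s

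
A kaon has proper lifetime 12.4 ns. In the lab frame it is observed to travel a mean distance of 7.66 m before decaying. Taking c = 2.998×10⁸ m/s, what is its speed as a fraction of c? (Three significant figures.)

0.900c

Lab distance = (lab lifetime)·v = γτ·βc, so βγ = d/(cτ) = 7.660/(2.998×10⁸ × 1.240×10^-8) = 2.0605.
With βγ = 2.0605: γ² = 1 + (βγ)² = 5.24566, and β = (βγ)/γ = 2.0605/2.29034 = 0.900.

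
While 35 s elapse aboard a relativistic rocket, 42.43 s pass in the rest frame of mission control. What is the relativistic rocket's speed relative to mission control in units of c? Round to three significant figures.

0.565c

γ = Δt/Δτ = 42.43/35 = 1.2123.
β = √(1 − 1/γ²) = √(1 − 0.680424) = √0.319576 = 0.565.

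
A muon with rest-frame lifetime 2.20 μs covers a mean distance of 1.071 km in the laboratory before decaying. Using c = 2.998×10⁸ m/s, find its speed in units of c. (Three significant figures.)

Lab distance = (lab lifetime)·v = γτ·βc, so βγ = d/(cτ) = 1071/(2.998×10⁸ × 2.200×10^-6) = 1.6238.
With βγ = 1.6238: γ² = 1 + (βγ)² = 3.63673, and β = (βγ)/γ = 1.6238/1.90702 = 0.851.

0.851c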